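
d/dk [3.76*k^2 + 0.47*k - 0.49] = 7.52*k + 0.47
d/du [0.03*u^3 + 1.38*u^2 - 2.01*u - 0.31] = 0.09*u^2 + 2.76*u - 2.01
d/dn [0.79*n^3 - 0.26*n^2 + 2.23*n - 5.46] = 2.37*n^2 - 0.52*n + 2.23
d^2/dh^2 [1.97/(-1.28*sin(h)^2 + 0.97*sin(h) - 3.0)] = (12.910592*sin(h)^4 - 7.337856*sin(h)^3 - 47.771515*sin(h)^2 + 20.408412*sin(h) + 11.422454)/(1.28*sin(h)^2 - 0.97*sin(h) + 3.0)^3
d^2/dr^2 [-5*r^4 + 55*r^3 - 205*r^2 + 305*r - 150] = -60*r^2 + 330*r - 410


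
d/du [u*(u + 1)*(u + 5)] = 3*u^2 + 12*u + 5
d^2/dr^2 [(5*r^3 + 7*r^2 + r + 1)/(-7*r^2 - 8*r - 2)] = 62*(3*r^3 - 3*r^2 - 6*r - 2)/(343*r^6 + 1176*r^5 + 1638*r^4 + 1184*r^3 + 468*r^2 + 96*r + 8)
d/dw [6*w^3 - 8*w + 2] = 18*w^2 - 8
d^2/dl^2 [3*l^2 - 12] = 6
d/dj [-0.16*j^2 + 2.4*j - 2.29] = 2.4 - 0.32*j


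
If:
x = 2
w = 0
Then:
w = 0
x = 2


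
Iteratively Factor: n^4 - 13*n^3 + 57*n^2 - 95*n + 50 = (n - 2)*(n^3 - 11*n^2 + 35*n - 25) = (n - 5)*(n - 2)*(n^2 - 6*n + 5) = (n - 5)*(n - 2)*(n - 1)*(n - 5)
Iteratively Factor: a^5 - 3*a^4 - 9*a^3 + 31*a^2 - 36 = (a - 3)*(a^4 - 9*a^2 + 4*a + 12) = (a - 3)*(a + 1)*(a^3 - a^2 - 8*a + 12) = (a - 3)*(a - 2)*(a + 1)*(a^2 + a - 6) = (a - 3)*(a - 2)^2*(a + 1)*(a + 3)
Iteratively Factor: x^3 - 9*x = (x + 3)*(x^2 - 3*x) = x*(x + 3)*(x - 3)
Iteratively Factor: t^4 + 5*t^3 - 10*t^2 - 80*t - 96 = (t + 4)*(t^3 + t^2 - 14*t - 24) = (t + 2)*(t + 4)*(t^2 - t - 12) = (t - 4)*(t + 2)*(t + 4)*(t + 3)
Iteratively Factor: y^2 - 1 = (y - 1)*(y + 1)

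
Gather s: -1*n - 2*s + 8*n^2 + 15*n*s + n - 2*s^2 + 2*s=8*n^2 + 15*n*s - 2*s^2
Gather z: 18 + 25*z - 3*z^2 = -3*z^2 + 25*z + 18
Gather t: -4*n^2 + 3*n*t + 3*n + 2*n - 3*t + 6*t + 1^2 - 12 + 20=-4*n^2 + 5*n + t*(3*n + 3) + 9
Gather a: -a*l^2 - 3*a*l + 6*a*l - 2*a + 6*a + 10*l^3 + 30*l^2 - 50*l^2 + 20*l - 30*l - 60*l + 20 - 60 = a*(-l^2 + 3*l + 4) + 10*l^3 - 20*l^2 - 70*l - 40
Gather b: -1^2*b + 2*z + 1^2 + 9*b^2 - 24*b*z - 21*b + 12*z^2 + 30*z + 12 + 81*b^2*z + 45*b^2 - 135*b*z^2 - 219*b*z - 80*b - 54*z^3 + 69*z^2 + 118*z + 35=b^2*(81*z + 54) + b*(-135*z^2 - 243*z - 102) - 54*z^3 + 81*z^2 + 150*z + 48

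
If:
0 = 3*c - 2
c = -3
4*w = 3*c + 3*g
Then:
No Solution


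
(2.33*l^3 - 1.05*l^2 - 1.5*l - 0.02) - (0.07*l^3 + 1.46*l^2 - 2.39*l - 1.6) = 2.26*l^3 - 2.51*l^2 + 0.89*l + 1.58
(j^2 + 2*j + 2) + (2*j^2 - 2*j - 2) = 3*j^2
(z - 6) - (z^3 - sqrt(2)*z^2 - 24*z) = -z^3 + sqrt(2)*z^2 + 25*z - 6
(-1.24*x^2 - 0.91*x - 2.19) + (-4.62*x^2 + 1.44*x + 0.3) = -5.86*x^2 + 0.53*x - 1.89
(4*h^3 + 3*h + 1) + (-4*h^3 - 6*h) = 1 - 3*h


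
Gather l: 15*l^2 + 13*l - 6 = 15*l^2 + 13*l - 6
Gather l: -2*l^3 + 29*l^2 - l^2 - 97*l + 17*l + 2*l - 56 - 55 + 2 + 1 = -2*l^3 + 28*l^2 - 78*l - 108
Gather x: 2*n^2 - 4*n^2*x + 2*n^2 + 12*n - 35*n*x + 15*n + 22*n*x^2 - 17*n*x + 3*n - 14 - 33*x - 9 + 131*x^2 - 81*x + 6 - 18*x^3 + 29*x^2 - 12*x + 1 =4*n^2 + 30*n - 18*x^3 + x^2*(22*n + 160) + x*(-4*n^2 - 52*n - 126) - 16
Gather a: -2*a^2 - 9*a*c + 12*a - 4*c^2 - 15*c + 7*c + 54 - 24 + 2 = -2*a^2 + a*(12 - 9*c) - 4*c^2 - 8*c + 32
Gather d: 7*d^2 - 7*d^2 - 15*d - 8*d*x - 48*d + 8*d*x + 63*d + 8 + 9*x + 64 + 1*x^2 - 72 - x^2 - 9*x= 0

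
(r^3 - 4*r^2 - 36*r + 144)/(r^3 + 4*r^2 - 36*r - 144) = (r - 4)/(r + 4)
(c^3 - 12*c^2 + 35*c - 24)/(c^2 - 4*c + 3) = c - 8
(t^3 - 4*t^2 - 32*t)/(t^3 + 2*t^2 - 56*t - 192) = t/(t + 6)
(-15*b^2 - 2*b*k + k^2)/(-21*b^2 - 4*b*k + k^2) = (5*b - k)/(7*b - k)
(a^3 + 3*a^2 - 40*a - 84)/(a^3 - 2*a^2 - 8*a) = (a^2 + a - 42)/(a*(a - 4))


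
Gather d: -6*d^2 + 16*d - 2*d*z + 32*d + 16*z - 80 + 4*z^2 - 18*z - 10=-6*d^2 + d*(48 - 2*z) + 4*z^2 - 2*z - 90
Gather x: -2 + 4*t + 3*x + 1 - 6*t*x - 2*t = 2*t + x*(3 - 6*t) - 1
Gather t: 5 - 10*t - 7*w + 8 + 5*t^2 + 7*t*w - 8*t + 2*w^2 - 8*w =5*t^2 + t*(7*w - 18) + 2*w^2 - 15*w + 13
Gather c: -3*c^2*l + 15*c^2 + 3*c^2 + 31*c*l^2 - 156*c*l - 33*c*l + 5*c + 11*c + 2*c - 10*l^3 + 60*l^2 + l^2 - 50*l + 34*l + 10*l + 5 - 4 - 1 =c^2*(18 - 3*l) + c*(31*l^2 - 189*l + 18) - 10*l^3 + 61*l^2 - 6*l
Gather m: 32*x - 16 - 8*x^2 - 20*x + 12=-8*x^2 + 12*x - 4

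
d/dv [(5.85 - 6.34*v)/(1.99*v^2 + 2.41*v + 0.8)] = (12.6166*v^2 - 23.283*v - 19.1705)/(3.9601*v^4 + 9.5918*v^3 + 8.9921*v^2 + 3.856*v + 0.64)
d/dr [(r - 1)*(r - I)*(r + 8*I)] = 3*r^2 + r*(-2 + 14*I) + 8 - 7*I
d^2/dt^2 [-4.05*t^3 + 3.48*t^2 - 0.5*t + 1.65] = 6.96 - 24.3*t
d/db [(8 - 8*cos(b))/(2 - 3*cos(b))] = -8*sin(b)/(3*cos(b) - 2)^2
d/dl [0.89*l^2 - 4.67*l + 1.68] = 1.78*l - 4.67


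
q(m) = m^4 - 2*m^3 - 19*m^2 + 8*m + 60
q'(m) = 4*m^3 - 6*m^2 - 38*m + 8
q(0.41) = 59.98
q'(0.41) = -8.31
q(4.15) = -80.36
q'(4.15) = 32.86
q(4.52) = -59.31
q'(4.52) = 83.04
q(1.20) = 40.86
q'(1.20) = -39.33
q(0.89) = 51.29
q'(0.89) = -27.75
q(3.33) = -74.94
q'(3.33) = -37.37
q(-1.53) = 15.93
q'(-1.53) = 37.77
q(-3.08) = 3.55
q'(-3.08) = -48.75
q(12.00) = 14700.00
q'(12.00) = 5600.00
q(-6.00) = 1056.00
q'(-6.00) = -844.00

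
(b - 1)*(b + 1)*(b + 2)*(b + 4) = b^4 + 6*b^3 + 7*b^2 - 6*b - 8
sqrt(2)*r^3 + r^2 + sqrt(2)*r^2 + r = r*(r + 1)*(sqrt(2)*r + 1)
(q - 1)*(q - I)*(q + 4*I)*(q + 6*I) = q^4 - q^3 + 9*I*q^3 - 14*q^2 - 9*I*q^2 + 14*q + 24*I*q - 24*I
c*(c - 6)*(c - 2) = c^3 - 8*c^2 + 12*c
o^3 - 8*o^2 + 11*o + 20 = (o - 5)*(o - 4)*(o + 1)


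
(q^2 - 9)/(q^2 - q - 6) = (q + 3)/(q + 2)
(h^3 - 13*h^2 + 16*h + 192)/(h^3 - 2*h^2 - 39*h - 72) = (h - 8)/(h + 3)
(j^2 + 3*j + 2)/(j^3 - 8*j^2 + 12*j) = (j^2 + 3*j + 2)/(j*(j^2 - 8*j + 12))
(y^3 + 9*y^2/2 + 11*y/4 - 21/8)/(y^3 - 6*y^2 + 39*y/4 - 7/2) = (4*y^2 + 20*y + 21)/(2*(2*y^2 - 11*y + 14))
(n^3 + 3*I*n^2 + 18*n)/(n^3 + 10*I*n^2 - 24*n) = (n - 3*I)/(n + 4*I)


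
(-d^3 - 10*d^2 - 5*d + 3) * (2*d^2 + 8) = -2*d^5 - 20*d^4 - 18*d^3 - 74*d^2 - 40*d + 24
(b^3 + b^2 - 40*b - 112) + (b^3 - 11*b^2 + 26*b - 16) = 2*b^3 - 10*b^2 - 14*b - 128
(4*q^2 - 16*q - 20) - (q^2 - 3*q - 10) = 3*q^2 - 13*q - 10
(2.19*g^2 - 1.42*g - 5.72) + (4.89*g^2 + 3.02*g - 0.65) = 7.08*g^2 + 1.6*g - 6.37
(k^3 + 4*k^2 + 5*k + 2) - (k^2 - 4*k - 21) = k^3 + 3*k^2 + 9*k + 23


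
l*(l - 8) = l^2 - 8*l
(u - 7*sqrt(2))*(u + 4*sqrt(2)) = u^2 - 3*sqrt(2)*u - 56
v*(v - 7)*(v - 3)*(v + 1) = v^4 - 9*v^3 + 11*v^2 + 21*v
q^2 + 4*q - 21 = (q - 3)*(q + 7)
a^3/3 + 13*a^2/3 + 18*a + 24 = (a/3 + 1)*(a + 4)*(a + 6)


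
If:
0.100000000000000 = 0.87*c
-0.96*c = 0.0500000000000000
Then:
No Solution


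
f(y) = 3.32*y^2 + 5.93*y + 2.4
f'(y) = 6.64*y + 5.93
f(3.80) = 72.87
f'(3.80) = 31.16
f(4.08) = 81.86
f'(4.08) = 33.02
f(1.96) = 26.78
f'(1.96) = 18.94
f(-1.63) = 1.56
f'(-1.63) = -4.89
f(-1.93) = 3.32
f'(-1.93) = -6.89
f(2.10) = 29.49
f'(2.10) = 19.87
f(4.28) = 88.60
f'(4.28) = 34.35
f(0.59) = 7.05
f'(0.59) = 9.85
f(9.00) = 324.69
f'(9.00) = 65.69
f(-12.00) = 409.32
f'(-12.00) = -73.75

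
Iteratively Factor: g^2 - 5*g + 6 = (g - 2)*(g - 3)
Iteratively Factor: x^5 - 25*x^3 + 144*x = (x)*(x^4 - 25*x^2 + 144) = x*(x + 4)*(x^3 - 4*x^2 - 9*x + 36) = x*(x - 4)*(x + 4)*(x^2 - 9) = x*(x - 4)*(x - 3)*(x + 4)*(x + 3)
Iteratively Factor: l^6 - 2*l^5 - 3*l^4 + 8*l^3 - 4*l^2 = (l - 2)*(l^5 - 3*l^3 + 2*l^2) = (l - 2)*(l + 2)*(l^4 - 2*l^3 + l^2) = l*(l - 2)*(l + 2)*(l^3 - 2*l^2 + l) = l*(l - 2)*(l - 1)*(l + 2)*(l^2 - l) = l^2*(l - 2)*(l - 1)*(l + 2)*(l - 1)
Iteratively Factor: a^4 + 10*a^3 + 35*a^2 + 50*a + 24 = (a + 1)*(a^3 + 9*a^2 + 26*a + 24) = (a + 1)*(a + 3)*(a^2 + 6*a + 8) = (a + 1)*(a + 3)*(a + 4)*(a + 2)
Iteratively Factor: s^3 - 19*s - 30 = (s + 2)*(s^2 - 2*s - 15) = (s - 5)*(s + 2)*(s + 3)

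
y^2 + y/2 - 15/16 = (y - 3/4)*(y + 5/4)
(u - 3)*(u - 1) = u^2 - 4*u + 3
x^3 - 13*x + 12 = (x - 3)*(x - 1)*(x + 4)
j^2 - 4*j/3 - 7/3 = (j - 7/3)*(j + 1)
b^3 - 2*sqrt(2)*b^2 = b^2*(b - 2*sqrt(2))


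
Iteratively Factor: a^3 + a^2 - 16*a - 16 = (a + 4)*(a^2 - 3*a - 4) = (a - 4)*(a + 4)*(a + 1)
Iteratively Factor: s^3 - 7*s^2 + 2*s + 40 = (s + 2)*(s^2 - 9*s + 20) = (s - 4)*(s + 2)*(s - 5)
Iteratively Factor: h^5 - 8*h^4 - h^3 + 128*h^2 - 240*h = (h - 4)*(h^4 - 4*h^3 - 17*h^2 + 60*h) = (h - 4)*(h + 4)*(h^3 - 8*h^2 + 15*h) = (h - 4)*(h - 3)*(h + 4)*(h^2 - 5*h) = (h - 5)*(h - 4)*(h - 3)*(h + 4)*(h)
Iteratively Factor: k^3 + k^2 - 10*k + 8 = (k - 2)*(k^2 + 3*k - 4) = (k - 2)*(k - 1)*(k + 4)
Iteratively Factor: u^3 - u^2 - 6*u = (u - 3)*(u^2 + 2*u) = u*(u - 3)*(u + 2)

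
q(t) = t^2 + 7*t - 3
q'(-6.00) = -5.00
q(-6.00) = -9.00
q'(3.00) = 13.00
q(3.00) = 27.00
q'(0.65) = 8.30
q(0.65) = 1.97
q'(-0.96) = 5.08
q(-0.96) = -8.80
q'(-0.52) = 5.96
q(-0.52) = -6.37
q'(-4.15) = -1.30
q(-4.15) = -14.83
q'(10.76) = 28.52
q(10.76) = 188.10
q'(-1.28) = 4.44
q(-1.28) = -10.32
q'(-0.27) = 6.46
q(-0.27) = -4.82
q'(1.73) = 10.46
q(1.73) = 12.10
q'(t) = 2*t + 7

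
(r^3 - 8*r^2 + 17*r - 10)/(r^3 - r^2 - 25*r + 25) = (r - 2)/(r + 5)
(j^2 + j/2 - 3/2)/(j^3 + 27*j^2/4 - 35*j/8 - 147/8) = 4*(j - 1)/(4*j^2 + 21*j - 49)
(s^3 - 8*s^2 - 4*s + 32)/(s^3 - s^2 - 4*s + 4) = (s - 8)/(s - 1)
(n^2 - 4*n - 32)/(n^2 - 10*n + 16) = (n + 4)/(n - 2)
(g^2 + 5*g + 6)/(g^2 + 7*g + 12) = (g + 2)/(g + 4)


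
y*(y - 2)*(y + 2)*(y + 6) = y^4 + 6*y^3 - 4*y^2 - 24*y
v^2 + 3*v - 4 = (v - 1)*(v + 4)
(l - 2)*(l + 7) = l^2 + 5*l - 14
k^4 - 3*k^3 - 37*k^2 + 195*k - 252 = (k - 4)*(k - 3)^2*(k + 7)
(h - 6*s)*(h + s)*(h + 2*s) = h^3 - 3*h^2*s - 16*h*s^2 - 12*s^3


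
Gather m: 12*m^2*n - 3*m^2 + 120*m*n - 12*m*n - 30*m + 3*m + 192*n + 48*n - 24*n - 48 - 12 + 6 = m^2*(12*n - 3) + m*(108*n - 27) + 216*n - 54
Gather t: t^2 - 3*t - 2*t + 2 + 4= t^2 - 5*t + 6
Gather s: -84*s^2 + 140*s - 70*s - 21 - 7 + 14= -84*s^2 + 70*s - 14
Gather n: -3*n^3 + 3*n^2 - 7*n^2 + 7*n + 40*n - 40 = -3*n^3 - 4*n^2 + 47*n - 40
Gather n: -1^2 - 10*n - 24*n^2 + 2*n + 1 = -24*n^2 - 8*n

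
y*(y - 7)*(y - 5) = y^3 - 12*y^2 + 35*y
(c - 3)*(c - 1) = c^2 - 4*c + 3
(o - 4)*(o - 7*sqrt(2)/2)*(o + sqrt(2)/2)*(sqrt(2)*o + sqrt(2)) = sqrt(2)*o^4 - 6*o^3 - 3*sqrt(2)*o^3 - 15*sqrt(2)*o^2/2 + 18*o^2 + 21*sqrt(2)*o/2 + 24*o + 14*sqrt(2)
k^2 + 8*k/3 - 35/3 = (k - 7/3)*(k + 5)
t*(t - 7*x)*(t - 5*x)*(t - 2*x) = t^4 - 14*t^3*x + 59*t^2*x^2 - 70*t*x^3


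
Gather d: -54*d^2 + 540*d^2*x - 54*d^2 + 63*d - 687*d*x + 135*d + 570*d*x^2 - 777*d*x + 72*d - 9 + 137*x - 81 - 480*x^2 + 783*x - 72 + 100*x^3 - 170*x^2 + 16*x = d^2*(540*x - 108) + d*(570*x^2 - 1464*x + 270) + 100*x^3 - 650*x^2 + 936*x - 162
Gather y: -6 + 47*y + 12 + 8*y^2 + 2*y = 8*y^2 + 49*y + 6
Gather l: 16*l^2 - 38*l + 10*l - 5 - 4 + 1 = 16*l^2 - 28*l - 8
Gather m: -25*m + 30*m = 5*m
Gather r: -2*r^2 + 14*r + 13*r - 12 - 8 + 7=-2*r^2 + 27*r - 13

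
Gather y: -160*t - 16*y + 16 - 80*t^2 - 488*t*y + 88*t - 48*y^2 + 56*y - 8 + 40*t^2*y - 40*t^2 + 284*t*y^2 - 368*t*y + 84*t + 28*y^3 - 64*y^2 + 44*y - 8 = -120*t^2 + 12*t + 28*y^3 + y^2*(284*t - 112) + y*(40*t^2 - 856*t + 84)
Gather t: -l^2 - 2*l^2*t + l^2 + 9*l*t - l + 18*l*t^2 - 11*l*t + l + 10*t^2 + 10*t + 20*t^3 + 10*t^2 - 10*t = 20*t^3 + t^2*(18*l + 20) + t*(-2*l^2 - 2*l)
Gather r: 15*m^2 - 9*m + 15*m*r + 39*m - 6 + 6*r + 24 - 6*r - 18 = 15*m^2 + 15*m*r + 30*m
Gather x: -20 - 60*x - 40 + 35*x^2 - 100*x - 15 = 35*x^2 - 160*x - 75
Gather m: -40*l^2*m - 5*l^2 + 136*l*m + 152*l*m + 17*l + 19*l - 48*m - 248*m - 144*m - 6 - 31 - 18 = -5*l^2 + 36*l + m*(-40*l^2 + 288*l - 440) - 55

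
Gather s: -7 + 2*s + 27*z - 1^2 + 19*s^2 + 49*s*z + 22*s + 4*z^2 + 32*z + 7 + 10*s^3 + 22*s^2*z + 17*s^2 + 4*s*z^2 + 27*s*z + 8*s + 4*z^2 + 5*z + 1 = 10*s^3 + s^2*(22*z + 36) + s*(4*z^2 + 76*z + 32) + 8*z^2 + 64*z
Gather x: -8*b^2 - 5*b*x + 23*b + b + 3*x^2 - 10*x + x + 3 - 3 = -8*b^2 + 24*b + 3*x^2 + x*(-5*b - 9)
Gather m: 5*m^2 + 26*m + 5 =5*m^2 + 26*m + 5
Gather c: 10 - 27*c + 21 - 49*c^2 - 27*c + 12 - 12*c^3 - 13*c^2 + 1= -12*c^3 - 62*c^2 - 54*c + 44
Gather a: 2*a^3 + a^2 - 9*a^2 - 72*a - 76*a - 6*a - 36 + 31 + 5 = 2*a^3 - 8*a^2 - 154*a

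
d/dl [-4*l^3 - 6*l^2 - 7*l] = -12*l^2 - 12*l - 7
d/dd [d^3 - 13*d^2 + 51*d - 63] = 3*d^2 - 26*d + 51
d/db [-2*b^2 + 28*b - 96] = 28 - 4*b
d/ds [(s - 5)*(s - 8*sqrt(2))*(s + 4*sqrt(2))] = 3*s^2 - 8*sqrt(2)*s - 10*s - 64 + 20*sqrt(2)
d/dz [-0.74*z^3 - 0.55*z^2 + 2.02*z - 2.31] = -2.22*z^2 - 1.1*z + 2.02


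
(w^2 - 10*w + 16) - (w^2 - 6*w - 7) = 23 - 4*w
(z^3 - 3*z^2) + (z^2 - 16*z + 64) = z^3 - 2*z^2 - 16*z + 64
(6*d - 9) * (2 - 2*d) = -12*d^2 + 30*d - 18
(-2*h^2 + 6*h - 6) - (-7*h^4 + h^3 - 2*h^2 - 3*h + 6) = 7*h^4 - h^3 + 9*h - 12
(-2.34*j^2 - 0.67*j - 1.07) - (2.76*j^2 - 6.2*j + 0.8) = -5.1*j^2 + 5.53*j - 1.87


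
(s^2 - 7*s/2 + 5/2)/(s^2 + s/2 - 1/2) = (2*s^2 - 7*s + 5)/(2*s^2 + s - 1)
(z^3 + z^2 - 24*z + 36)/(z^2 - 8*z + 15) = (z^2 + 4*z - 12)/(z - 5)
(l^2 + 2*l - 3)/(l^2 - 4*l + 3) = (l + 3)/(l - 3)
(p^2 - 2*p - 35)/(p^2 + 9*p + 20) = (p - 7)/(p + 4)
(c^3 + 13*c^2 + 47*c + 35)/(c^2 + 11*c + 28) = (c^2 + 6*c + 5)/(c + 4)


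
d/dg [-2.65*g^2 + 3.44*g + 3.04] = 3.44 - 5.3*g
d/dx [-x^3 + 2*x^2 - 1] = x*(4 - 3*x)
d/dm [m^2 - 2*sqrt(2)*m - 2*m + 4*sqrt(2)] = 2*m - 2*sqrt(2) - 2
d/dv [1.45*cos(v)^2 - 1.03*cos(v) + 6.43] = (1.03 - 2.9*cos(v))*sin(v)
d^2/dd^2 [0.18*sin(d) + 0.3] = -0.18*sin(d)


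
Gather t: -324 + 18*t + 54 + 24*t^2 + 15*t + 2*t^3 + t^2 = 2*t^3 + 25*t^2 + 33*t - 270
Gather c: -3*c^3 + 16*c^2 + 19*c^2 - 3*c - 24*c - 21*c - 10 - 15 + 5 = -3*c^3 + 35*c^2 - 48*c - 20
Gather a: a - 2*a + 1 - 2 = -a - 1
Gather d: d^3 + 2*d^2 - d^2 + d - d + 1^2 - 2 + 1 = d^3 + d^2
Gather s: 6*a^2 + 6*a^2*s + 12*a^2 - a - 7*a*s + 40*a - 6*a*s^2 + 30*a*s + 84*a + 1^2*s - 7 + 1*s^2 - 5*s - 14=18*a^2 + 123*a + s^2*(1 - 6*a) + s*(6*a^2 + 23*a - 4) - 21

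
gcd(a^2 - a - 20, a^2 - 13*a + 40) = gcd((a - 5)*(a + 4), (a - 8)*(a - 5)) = a - 5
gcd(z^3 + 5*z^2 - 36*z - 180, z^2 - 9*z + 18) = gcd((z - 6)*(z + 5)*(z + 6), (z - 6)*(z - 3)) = z - 6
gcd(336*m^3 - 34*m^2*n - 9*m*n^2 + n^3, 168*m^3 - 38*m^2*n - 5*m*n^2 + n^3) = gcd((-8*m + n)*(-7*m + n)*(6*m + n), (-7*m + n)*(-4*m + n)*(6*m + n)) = 42*m^2 + m*n - n^2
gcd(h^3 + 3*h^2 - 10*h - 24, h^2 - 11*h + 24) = h - 3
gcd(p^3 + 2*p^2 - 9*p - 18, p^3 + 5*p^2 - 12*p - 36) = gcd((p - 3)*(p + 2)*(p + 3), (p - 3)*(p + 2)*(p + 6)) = p^2 - p - 6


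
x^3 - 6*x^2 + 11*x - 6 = (x - 3)*(x - 2)*(x - 1)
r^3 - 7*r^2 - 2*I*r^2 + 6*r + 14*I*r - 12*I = (r - 6)*(r - 1)*(r - 2*I)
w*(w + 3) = w^2 + 3*w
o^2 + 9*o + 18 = (o + 3)*(o + 6)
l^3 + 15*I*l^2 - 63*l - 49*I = (l + I)*(l + 7*I)^2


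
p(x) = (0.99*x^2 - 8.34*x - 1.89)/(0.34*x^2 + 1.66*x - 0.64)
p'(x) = (-0.68*x - 1.66)*(0.99*x^2 - 8.34*x - 1.89)/(0.34*x^2 + 1.66*x - 0.64)^2 + (1.98*x - 8.34)/(0.34*x^2 + 1.66*x - 0.64) = (4.479*x^2 + 0.0179999999999989*x + 8.475)/(0.1156*x^4 + 1.1288*x^3 + 2.3204*x^2 - 2.1248*x + 0.4096)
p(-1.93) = -6.94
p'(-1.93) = 3.78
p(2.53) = -2.90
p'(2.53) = 1.13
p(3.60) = -1.96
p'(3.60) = 0.70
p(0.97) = -7.01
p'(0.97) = 7.63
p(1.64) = -4.31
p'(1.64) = 2.29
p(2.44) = -3.01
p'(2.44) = 1.19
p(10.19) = 0.31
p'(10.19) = 0.18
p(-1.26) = -4.65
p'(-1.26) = 3.24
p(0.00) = 2.95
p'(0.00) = 20.69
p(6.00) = -0.76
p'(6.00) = 0.37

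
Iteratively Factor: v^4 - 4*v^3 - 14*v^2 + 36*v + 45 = (v + 1)*(v^3 - 5*v^2 - 9*v + 45) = (v - 5)*(v + 1)*(v^2 - 9) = (v - 5)*(v + 1)*(v + 3)*(v - 3)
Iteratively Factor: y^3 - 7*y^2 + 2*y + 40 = (y + 2)*(y^2 - 9*y + 20) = (y - 4)*(y + 2)*(y - 5)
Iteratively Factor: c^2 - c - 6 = (c - 3)*(c + 2)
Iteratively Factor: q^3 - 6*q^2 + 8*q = (q)*(q^2 - 6*q + 8) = q*(q - 2)*(q - 4)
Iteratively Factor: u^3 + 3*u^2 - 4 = (u + 2)*(u^2 + u - 2) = (u + 2)^2*(u - 1)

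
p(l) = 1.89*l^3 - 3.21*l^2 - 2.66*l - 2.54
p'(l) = 5.67*l^2 - 6.42*l - 2.66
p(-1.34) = -9.29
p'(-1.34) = 16.12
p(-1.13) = -6.36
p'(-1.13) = 11.83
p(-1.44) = -11.01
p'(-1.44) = 18.34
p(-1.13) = -6.36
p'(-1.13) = 11.83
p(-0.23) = -2.12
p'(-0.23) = -0.88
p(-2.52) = -46.47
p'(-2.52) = 49.53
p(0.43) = -4.13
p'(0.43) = -4.37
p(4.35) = 80.72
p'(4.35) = 76.70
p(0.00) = -2.54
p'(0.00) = -2.66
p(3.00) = 11.62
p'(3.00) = 29.11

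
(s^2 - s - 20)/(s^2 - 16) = (s - 5)/(s - 4)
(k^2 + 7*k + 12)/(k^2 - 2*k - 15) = (k + 4)/(k - 5)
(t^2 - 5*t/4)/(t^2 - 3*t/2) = (4*t - 5)/(2*(2*t - 3))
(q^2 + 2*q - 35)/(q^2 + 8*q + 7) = (q - 5)/(q + 1)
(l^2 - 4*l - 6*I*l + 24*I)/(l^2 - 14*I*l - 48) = (l - 4)/(l - 8*I)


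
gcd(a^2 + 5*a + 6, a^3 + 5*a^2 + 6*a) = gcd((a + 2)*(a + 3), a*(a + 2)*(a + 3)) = a^2 + 5*a + 6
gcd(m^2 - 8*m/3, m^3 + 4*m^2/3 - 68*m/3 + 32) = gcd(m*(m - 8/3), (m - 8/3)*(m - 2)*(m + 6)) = m - 8/3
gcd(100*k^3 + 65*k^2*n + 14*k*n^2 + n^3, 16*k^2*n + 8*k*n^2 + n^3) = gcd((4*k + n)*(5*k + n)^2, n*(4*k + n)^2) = 4*k + n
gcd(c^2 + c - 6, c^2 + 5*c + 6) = c + 3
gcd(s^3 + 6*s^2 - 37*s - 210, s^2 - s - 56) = s + 7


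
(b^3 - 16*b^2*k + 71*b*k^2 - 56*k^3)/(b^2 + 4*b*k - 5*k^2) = (b^2 - 15*b*k + 56*k^2)/(b + 5*k)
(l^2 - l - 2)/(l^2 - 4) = (l + 1)/(l + 2)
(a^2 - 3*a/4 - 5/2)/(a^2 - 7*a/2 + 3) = (4*a + 5)/(2*(2*a - 3))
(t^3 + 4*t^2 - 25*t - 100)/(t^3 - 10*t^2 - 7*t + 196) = (t^2 - 25)/(t^2 - 14*t + 49)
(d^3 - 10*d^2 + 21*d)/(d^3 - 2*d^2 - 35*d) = (d - 3)/(d + 5)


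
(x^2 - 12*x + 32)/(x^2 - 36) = (x^2 - 12*x + 32)/(x^2 - 36)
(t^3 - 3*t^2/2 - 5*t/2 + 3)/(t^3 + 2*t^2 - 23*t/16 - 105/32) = 16*(t^2 - 3*t + 2)/(16*t^2 + 8*t - 35)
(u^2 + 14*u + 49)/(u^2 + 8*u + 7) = (u + 7)/(u + 1)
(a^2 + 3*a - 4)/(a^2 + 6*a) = (a^2 + 3*a - 4)/(a*(a + 6))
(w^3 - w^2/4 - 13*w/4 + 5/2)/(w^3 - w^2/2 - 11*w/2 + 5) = (4*w^2 + 3*w - 10)/(2*(2*w^2 + w - 10))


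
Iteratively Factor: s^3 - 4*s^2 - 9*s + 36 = (s + 3)*(s^2 - 7*s + 12) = (s - 3)*(s + 3)*(s - 4)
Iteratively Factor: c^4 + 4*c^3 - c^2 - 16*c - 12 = (c + 1)*(c^3 + 3*c^2 - 4*c - 12) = (c - 2)*(c + 1)*(c^2 + 5*c + 6) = (c - 2)*(c + 1)*(c + 2)*(c + 3)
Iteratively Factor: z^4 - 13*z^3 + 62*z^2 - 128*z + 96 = (z - 4)*(z^3 - 9*z^2 + 26*z - 24) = (z - 4)*(z - 2)*(z^2 - 7*z + 12) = (z - 4)^2*(z - 2)*(z - 3)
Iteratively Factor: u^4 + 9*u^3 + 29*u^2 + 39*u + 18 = (u + 3)*(u^3 + 6*u^2 + 11*u + 6) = (u + 3)^2*(u^2 + 3*u + 2) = (u + 1)*(u + 3)^2*(u + 2)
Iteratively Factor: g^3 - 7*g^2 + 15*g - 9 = (g - 1)*(g^2 - 6*g + 9) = (g - 3)*(g - 1)*(g - 3)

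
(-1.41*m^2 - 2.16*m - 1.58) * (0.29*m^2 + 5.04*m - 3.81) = -0.4089*m^4 - 7.7328*m^3 - 5.9725*m^2 + 0.266400000000001*m + 6.0198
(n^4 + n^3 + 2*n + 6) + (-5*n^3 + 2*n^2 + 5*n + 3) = n^4 - 4*n^3 + 2*n^2 + 7*n + 9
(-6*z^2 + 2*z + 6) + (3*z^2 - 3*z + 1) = -3*z^2 - z + 7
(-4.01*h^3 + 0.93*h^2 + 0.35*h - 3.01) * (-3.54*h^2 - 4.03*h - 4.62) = 14.1954*h^5 + 12.8681*h^4 + 13.5393*h^3 + 4.9483*h^2 + 10.5133*h + 13.9062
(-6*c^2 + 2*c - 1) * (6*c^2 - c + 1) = -36*c^4 + 18*c^3 - 14*c^2 + 3*c - 1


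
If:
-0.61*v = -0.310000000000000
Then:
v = 0.51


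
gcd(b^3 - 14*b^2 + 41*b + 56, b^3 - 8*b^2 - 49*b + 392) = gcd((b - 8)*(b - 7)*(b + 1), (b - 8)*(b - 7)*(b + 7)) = b^2 - 15*b + 56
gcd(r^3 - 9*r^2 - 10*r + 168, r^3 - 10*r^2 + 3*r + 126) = r^2 - 13*r + 42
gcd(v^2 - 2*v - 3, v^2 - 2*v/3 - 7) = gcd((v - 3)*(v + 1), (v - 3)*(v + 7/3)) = v - 3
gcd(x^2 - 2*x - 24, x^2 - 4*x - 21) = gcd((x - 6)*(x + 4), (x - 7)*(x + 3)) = 1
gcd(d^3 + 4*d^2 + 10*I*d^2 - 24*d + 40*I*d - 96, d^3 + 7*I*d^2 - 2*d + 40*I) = d + 4*I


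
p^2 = p^2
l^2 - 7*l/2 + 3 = (l - 2)*(l - 3/2)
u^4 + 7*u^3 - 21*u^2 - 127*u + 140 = (u - 4)*(u - 1)*(u + 5)*(u + 7)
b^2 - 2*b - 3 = (b - 3)*(b + 1)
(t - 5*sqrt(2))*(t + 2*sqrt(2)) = t^2 - 3*sqrt(2)*t - 20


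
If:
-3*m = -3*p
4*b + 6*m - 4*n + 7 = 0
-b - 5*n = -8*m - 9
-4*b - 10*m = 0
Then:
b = 5/124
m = -1/62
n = 219/124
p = -1/62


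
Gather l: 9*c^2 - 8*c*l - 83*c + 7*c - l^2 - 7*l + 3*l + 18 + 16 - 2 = 9*c^2 - 76*c - l^2 + l*(-8*c - 4) + 32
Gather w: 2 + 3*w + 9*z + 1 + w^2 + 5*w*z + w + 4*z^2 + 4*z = w^2 + w*(5*z + 4) + 4*z^2 + 13*z + 3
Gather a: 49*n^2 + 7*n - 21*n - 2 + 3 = 49*n^2 - 14*n + 1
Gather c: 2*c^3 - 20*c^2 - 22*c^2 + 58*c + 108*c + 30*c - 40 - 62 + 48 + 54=2*c^3 - 42*c^2 + 196*c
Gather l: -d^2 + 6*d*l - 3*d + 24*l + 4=-d^2 - 3*d + l*(6*d + 24) + 4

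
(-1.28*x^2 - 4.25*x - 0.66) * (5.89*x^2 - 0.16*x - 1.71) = -7.5392*x^4 - 24.8277*x^3 - 1.0186*x^2 + 7.3731*x + 1.1286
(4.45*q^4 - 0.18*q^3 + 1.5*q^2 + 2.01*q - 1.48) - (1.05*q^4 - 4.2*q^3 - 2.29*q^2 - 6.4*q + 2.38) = 3.4*q^4 + 4.02*q^3 + 3.79*q^2 + 8.41*q - 3.86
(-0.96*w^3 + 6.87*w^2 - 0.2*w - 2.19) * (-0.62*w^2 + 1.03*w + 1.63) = 0.5952*w^5 - 5.2482*w^4 + 5.6353*w^3 + 12.3499*w^2 - 2.5817*w - 3.5697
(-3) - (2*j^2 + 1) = -2*j^2 - 4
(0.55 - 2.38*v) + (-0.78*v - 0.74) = -3.16*v - 0.19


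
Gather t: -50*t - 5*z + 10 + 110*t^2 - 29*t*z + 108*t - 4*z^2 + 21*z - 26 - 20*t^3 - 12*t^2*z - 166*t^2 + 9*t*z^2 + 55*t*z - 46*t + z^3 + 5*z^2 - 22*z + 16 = -20*t^3 + t^2*(-12*z - 56) + t*(9*z^2 + 26*z + 12) + z^3 + z^2 - 6*z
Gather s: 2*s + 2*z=2*s + 2*z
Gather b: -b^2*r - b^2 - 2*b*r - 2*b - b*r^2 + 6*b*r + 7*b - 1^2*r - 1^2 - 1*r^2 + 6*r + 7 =b^2*(-r - 1) + b*(-r^2 + 4*r + 5) - r^2 + 5*r + 6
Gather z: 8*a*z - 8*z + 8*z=8*a*z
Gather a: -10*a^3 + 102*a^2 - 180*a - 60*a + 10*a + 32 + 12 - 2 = -10*a^3 + 102*a^2 - 230*a + 42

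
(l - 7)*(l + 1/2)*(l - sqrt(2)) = l^3 - 13*l^2/2 - sqrt(2)*l^2 - 7*l/2 + 13*sqrt(2)*l/2 + 7*sqrt(2)/2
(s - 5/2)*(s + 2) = s^2 - s/2 - 5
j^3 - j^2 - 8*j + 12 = (j - 2)^2*(j + 3)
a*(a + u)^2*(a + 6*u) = a^4 + 8*a^3*u + 13*a^2*u^2 + 6*a*u^3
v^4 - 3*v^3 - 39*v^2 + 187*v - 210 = (v - 5)*(v - 3)*(v - 2)*(v + 7)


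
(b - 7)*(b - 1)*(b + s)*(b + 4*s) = b^4 + 5*b^3*s - 8*b^3 + 4*b^2*s^2 - 40*b^2*s + 7*b^2 - 32*b*s^2 + 35*b*s + 28*s^2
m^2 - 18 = (m - 3*sqrt(2))*(m + 3*sqrt(2))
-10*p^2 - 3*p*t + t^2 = (-5*p + t)*(2*p + t)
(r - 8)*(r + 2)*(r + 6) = r^3 - 52*r - 96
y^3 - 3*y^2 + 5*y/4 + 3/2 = (y - 2)*(y - 3/2)*(y + 1/2)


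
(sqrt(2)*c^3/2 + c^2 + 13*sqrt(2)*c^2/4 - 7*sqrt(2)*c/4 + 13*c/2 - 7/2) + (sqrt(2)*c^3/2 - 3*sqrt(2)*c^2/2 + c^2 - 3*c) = sqrt(2)*c^3 + 2*c^2 + 7*sqrt(2)*c^2/4 - 7*sqrt(2)*c/4 + 7*c/2 - 7/2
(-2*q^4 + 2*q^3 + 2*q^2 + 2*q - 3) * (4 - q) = 2*q^5 - 10*q^4 + 6*q^3 + 6*q^2 + 11*q - 12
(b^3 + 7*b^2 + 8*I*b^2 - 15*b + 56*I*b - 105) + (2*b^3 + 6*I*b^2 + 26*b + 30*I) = 3*b^3 + 7*b^2 + 14*I*b^2 + 11*b + 56*I*b - 105 + 30*I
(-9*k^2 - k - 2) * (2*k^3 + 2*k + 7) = -18*k^5 - 2*k^4 - 22*k^3 - 65*k^2 - 11*k - 14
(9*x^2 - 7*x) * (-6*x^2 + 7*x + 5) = -54*x^4 + 105*x^3 - 4*x^2 - 35*x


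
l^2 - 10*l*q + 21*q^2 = (l - 7*q)*(l - 3*q)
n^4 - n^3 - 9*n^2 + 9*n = n*(n - 3)*(n - 1)*(n + 3)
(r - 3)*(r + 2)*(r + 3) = r^3 + 2*r^2 - 9*r - 18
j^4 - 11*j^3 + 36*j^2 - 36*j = j*(j - 6)*(j - 3)*(j - 2)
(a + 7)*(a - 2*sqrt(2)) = a^2 - 2*sqrt(2)*a + 7*a - 14*sqrt(2)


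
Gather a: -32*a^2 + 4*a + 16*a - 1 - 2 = -32*a^2 + 20*a - 3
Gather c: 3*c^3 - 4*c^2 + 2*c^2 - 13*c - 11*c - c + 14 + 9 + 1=3*c^3 - 2*c^2 - 25*c + 24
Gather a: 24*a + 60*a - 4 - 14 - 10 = 84*a - 28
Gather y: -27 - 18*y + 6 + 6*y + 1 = -12*y - 20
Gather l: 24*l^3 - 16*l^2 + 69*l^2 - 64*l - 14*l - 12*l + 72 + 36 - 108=24*l^3 + 53*l^2 - 90*l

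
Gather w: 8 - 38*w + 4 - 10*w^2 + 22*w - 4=-10*w^2 - 16*w + 8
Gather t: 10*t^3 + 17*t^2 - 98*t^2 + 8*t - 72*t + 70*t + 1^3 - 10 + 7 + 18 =10*t^3 - 81*t^2 + 6*t + 16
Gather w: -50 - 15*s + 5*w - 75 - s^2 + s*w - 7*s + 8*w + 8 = -s^2 - 22*s + w*(s + 13) - 117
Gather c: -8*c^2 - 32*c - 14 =-8*c^2 - 32*c - 14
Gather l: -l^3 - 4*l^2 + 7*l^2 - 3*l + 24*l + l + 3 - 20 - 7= -l^3 + 3*l^2 + 22*l - 24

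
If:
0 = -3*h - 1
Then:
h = -1/3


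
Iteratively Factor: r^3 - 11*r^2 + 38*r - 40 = (r - 5)*(r^2 - 6*r + 8) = (r - 5)*(r - 2)*(r - 4)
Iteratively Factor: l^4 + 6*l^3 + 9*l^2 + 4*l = (l)*(l^3 + 6*l^2 + 9*l + 4) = l*(l + 1)*(l^2 + 5*l + 4) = l*(l + 1)^2*(l + 4)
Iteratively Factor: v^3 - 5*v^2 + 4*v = (v)*(v^2 - 5*v + 4) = v*(v - 4)*(v - 1)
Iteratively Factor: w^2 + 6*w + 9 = (w + 3)*(w + 3)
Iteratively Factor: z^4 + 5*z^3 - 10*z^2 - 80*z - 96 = (z + 3)*(z^3 + 2*z^2 - 16*z - 32) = (z - 4)*(z + 3)*(z^2 + 6*z + 8) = (z - 4)*(z + 2)*(z + 3)*(z + 4)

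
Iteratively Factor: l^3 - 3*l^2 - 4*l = (l + 1)*(l^2 - 4*l) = l*(l + 1)*(l - 4)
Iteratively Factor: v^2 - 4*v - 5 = (v + 1)*(v - 5)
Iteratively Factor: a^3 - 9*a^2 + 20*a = (a - 5)*(a^2 - 4*a) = a*(a - 5)*(a - 4)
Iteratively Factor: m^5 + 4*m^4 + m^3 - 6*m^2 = (m)*(m^4 + 4*m^3 + m^2 - 6*m) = m^2*(m^3 + 4*m^2 + m - 6) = m^2*(m + 2)*(m^2 + 2*m - 3) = m^2*(m - 1)*(m + 2)*(m + 3)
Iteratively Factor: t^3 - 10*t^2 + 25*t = (t - 5)*(t^2 - 5*t) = (t - 5)^2*(t)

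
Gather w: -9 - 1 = -10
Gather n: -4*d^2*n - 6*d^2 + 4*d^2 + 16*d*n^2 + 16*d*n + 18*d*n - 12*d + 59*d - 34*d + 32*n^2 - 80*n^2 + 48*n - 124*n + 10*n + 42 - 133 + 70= -2*d^2 + 13*d + n^2*(16*d - 48) + n*(-4*d^2 + 34*d - 66) - 21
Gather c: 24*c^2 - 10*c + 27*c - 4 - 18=24*c^2 + 17*c - 22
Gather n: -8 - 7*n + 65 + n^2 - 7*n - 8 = n^2 - 14*n + 49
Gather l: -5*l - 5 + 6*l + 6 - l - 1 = 0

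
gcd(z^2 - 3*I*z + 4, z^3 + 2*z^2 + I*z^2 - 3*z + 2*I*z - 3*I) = z + I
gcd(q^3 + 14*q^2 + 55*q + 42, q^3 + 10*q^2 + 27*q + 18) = q^2 + 7*q + 6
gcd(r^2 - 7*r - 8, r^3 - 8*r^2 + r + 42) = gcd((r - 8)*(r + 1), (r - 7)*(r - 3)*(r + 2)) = 1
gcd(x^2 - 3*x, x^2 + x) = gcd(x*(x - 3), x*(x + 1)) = x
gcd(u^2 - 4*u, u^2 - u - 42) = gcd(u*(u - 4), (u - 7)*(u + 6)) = 1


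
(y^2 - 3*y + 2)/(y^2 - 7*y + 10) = (y - 1)/(y - 5)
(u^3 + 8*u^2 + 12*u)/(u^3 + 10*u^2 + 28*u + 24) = u/(u + 2)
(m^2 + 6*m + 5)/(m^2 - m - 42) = (m^2 + 6*m + 5)/(m^2 - m - 42)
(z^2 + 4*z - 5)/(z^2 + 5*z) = (z - 1)/z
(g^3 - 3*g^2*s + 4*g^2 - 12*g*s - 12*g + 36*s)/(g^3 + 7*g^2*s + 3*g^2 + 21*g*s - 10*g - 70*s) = (g^2 - 3*g*s + 6*g - 18*s)/(g^2 + 7*g*s + 5*g + 35*s)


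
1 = 1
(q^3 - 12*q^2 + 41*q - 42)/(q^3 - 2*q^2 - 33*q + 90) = (q^2 - 9*q + 14)/(q^2 + q - 30)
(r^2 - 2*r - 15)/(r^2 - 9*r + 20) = (r + 3)/(r - 4)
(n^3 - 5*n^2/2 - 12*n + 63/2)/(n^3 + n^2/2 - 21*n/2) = (n - 3)/n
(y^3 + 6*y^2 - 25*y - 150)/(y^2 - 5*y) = y + 11 + 30/y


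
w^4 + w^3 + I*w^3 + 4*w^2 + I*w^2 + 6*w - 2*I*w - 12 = (w - 1)*(w + 2)*(w - 2*I)*(w + 3*I)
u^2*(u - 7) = u^3 - 7*u^2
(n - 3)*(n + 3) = n^2 - 9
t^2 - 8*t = t*(t - 8)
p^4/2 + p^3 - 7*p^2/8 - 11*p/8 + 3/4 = (p/2 + 1)*(p - 1)*(p - 1/2)*(p + 3/2)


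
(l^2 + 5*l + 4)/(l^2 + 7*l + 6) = (l + 4)/(l + 6)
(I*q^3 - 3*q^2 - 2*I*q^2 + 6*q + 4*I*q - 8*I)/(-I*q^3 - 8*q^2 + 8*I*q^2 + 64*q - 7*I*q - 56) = (-q^3 + q^2*(2 - 3*I) + q*(-4 + 6*I) + 8)/(q^3 + q^2*(-8 - 8*I) + q*(7 + 64*I) - 56*I)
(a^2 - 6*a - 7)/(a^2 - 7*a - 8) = (a - 7)/(a - 8)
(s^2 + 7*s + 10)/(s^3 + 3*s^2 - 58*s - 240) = (s + 2)/(s^2 - 2*s - 48)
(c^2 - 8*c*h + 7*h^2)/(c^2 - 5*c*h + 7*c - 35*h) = (c^2 - 8*c*h + 7*h^2)/(c^2 - 5*c*h + 7*c - 35*h)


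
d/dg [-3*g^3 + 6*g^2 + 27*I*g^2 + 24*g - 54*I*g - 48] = -9*g^2 + g*(12 + 54*I) + 24 - 54*I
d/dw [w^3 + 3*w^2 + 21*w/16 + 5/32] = 3*w^2 + 6*w + 21/16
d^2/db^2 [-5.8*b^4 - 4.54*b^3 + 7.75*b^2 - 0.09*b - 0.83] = -69.6*b^2 - 27.24*b + 15.5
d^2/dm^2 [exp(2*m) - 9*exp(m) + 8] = (4*exp(m) - 9)*exp(m)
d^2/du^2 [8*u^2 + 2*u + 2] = 16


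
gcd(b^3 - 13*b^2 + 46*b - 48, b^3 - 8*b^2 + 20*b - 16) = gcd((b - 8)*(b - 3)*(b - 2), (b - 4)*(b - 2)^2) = b - 2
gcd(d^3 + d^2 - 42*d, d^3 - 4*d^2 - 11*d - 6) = d - 6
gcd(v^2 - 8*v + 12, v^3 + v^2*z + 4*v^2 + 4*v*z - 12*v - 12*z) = v - 2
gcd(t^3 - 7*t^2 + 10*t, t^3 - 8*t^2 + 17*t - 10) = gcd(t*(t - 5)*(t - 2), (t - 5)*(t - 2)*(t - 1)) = t^2 - 7*t + 10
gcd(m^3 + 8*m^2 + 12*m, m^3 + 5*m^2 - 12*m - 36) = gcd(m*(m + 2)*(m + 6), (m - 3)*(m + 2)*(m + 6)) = m^2 + 8*m + 12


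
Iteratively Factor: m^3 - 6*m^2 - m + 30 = (m - 3)*(m^2 - 3*m - 10) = (m - 5)*(m - 3)*(m + 2)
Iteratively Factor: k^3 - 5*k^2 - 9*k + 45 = (k + 3)*(k^2 - 8*k + 15) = (k - 5)*(k + 3)*(k - 3)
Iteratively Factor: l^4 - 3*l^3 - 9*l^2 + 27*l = (l - 3)*(l^3 - 9*l) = (l - 3)^2*(l^2 + 3*l) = l*(l - 3)^2*(l + 3)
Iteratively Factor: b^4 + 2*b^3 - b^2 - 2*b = (b)*(b^3 + 2*b^2 - b - 2) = b*(b + 2)*(b^2 - 1) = b*(b + 1)*(b + 2)*(b - 1)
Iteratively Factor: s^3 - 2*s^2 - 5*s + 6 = (s - 1)*(s^2 - s - 6) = (s - 3)*(s - 1)*(s + 2)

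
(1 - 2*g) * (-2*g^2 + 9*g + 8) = 4*g^3 - 20*g^2 - 7*g + 8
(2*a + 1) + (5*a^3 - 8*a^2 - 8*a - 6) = 5*a^3 - 8*a^2 - 6*a - 5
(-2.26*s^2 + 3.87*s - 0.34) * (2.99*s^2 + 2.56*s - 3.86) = -6.7574*s^4 + 5.7857*s^3 + 17.6142*s^2 - 15.8086*s + 1.3124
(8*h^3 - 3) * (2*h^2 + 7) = 16*h^5 + 56*h^3 - 6*h^2 - 21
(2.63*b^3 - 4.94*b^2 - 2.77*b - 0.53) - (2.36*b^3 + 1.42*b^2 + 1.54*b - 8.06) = 0.27*b^3 - 6.36*b^2 - 4.31*b + 7.53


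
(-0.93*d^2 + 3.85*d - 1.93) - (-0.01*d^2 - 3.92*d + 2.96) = -0.92*d^2 + 7.77*d - 4.89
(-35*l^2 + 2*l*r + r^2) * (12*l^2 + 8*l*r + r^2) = -420*l^4 - 256*l^3*r - 7*l^2*r^2 + 10*l*r^3 + r^4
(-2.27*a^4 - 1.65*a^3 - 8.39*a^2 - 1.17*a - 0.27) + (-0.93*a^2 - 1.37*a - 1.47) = -2.27*a^4 - 1.65*a^3 - 9.32*a^2 - 2.54*a - 1.74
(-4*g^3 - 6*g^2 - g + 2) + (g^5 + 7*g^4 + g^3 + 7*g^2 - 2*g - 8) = g^5 + 7*g^4 - 3*g^3 + g^2 - 3*g - 6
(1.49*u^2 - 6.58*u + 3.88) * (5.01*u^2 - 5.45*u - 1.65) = 7.4649*u^4 - 41.0863*u^3 + 52.8413*u^2 - 10.289*u - 6.402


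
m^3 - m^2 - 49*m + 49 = (m - 7)*(m - 1)*(m + 7)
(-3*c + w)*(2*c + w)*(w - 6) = -6*c^2*w + 36*c^2 - c*w^2 + 6*c*w + w^3 - 6*w^2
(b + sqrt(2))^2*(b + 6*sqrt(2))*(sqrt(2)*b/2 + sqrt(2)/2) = sqrt(2)*b^4/2 + sqrt(2)*b^3/2 + 8*b^3 + 8*b^2 + 13*sqrt(2)*b^2 + 12*b + 13*sqrt(2)*b + 12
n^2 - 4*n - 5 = (n - 5)*(n + 1)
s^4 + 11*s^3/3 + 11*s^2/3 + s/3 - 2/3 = (s - 1/3)*(s + 1)^2*(s + 2)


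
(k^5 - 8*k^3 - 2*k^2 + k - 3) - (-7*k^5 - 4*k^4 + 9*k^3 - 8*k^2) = 8*k^5 + 4*k^4 - 17*k^3 + 6*k^2 + k - 3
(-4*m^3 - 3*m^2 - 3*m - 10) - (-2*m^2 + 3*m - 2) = -4*m^3 - m^2 - 6*m - 8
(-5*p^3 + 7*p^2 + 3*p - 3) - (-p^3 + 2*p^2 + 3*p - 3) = -4*p^3 + 5*p^2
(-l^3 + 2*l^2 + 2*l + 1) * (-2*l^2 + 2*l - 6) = 2*l^5 - 6*l^4 + 6*l^3 - 10*l^2 - 10*l - 6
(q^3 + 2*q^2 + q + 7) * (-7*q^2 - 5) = -7*q^5 - 14*q^4 - 12*q^3 - 59*q^2 - 5*q - 35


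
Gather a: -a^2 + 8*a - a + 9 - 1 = -a^2 + 7*a + 8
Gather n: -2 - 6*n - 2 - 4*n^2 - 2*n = -4*n^2 - 8*n - 4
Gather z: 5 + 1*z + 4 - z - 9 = 0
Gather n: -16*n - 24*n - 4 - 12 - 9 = -40*n - 25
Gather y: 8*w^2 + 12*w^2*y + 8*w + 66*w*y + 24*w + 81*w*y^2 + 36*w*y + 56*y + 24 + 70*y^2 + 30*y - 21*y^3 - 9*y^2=8*w^2 + 32*w - 21*y^3 + y^2*(81*w + 61) + y*(12*w^2 + 102*w + 86) + 24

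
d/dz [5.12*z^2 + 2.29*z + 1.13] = 10.24*z + 2.29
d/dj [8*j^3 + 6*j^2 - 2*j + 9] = 24*j^2 + 12*j - 2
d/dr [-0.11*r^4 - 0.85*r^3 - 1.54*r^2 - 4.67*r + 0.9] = -0.44*r^3 - 2.55*r^2 - 3.08*r - 4.67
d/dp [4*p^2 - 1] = 8*p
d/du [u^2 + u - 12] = 2*u + 1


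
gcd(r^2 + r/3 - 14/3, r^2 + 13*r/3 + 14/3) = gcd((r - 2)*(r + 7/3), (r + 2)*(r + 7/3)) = r + 7/3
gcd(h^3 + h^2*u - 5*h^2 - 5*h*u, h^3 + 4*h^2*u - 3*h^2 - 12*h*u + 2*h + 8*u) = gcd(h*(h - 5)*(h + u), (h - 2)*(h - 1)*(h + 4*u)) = 1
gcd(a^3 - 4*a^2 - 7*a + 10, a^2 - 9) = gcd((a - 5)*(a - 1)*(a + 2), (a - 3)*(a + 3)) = 1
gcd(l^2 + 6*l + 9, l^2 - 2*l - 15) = l + 3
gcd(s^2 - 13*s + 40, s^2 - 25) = s - 5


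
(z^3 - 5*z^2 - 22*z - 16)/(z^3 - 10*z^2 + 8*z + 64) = (z + 1)/(z - 4)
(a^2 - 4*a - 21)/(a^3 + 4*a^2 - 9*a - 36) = (a - 7)/(a^2 + a - 12)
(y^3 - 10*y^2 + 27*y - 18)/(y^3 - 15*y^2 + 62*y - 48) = (y - 3)/(y - 8)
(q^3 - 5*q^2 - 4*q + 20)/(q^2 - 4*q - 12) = (q^2 - 7*q + 10)/(q - 6)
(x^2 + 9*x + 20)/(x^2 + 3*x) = (x^2 + 9*x + 20)/(x*(x + 3))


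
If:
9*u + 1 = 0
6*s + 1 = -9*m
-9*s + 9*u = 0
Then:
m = -1/27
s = -1/9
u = -1/9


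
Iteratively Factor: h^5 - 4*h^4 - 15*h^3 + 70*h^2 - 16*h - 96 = (h - 4)*(h^4 - 15*h^2 + 10*h + 24) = (h - 4)*(h + 1)*(h^3 - h^2 - 14*h + 24) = (h - 4)*(h - 3)*(h + 1)*(h^2 + 2*h - 8) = (h - 4)*(h - 3)*(h - 2)*(h + 1)*(h + 4)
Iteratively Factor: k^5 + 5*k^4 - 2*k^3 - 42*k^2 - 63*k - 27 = (k + 3)*(k^4 + 2*k^3 - 8*k^2 - 18*k - 9) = (k + 1)*(k + 3)*(k^3 + k^2 - 9*k - 9) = (k + 1)^2*(k + 3)*(k^2 - 9) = (k - 3)*(k + 1)^2*(k + 3)*(k + 3)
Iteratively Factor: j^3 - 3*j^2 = (j - 3)*(j^2) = j*(j - 3)*(j)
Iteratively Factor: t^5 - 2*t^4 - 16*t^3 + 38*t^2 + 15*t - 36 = (t - 1)*(t^4 - t^3 - 17*t^2 + 21*t + 36) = (t - 1)*(t + 4)*(t^3 - 5*t^2 + 3*t + 9) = (t - 3)*(t - 1)*(t + 4)*(t^2 - 2*t - 3) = (t - 3)*(t - 1)*(t + 1)*(t + 4)*(t - 3)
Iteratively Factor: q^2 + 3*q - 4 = (q + 4)*(q - 1)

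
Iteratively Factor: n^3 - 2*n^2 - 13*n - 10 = (n + 1)*(n^2 - 3*n - 10) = (n - 5)*(n + 1)*(n + 2)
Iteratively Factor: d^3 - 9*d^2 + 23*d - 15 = (d - 5)*(d^2 - 4*d + 3) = (d - 5)*(d - 1)*(d - 3)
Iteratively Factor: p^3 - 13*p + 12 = (p - 1)*(p^2 + p - 12) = (p - 3)*(p - 1)*(p + 4)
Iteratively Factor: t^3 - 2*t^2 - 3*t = (t)*(t^2 - 2*t - 3) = t*(t - 3)*(t + 1)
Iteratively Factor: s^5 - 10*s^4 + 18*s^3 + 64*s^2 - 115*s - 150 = (s - 5)*(s^4 - 5*s^3 - 7*s^2 + 29*s + 30) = (s - 5)^2*(s^3 - 7*s - 6) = (s - 5)^2*(s + 1)*(s^2 - s - 6) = (s - 5)^2*(s + 1)*(s + 2)*(s - 3)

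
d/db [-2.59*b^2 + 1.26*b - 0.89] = 1.26 - 5.18*b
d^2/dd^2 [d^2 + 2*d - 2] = 2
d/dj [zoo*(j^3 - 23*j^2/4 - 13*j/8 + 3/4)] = zoo*(j^2 + j + 1)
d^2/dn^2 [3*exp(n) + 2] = 3*exp(n)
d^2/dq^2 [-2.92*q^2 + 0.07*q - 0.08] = -5.84000000000000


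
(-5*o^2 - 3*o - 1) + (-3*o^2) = -8*o^2 - 3*o - 1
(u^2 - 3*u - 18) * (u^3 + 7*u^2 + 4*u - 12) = u^5 + 4*u^4 - 35*u^3 - 150*u^2 - 36*u + 216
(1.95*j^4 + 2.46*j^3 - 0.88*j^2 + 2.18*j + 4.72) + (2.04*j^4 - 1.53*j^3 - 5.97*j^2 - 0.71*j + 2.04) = 3.99*j^4 + 0.93*j^3 - 6.85*j^2 + 1.47*j + 6.76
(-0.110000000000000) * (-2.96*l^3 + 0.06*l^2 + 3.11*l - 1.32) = 0.3256*l^3 - 0.0066*l^2 - 0.3421*l + 0.1452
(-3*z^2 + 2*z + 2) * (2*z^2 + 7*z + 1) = -6*z^4 - 17*z^3 + 15*z^2 + 16*z + 2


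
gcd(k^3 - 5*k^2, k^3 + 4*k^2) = k^2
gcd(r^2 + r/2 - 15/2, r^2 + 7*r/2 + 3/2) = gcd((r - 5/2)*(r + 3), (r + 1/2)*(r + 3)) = r + 3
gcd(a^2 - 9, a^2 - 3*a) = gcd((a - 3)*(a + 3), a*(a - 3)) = a - 3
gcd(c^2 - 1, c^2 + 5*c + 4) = c + 1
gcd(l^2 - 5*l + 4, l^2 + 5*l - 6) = l - 1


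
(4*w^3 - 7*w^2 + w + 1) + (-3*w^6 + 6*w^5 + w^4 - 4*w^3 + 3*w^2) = -3*w^6 + 6*w^5 + w^4 - 4*w^2 + w + 1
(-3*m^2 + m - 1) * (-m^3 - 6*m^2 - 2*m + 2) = 3*m^5 + 17*m^4 + m^3 - 2*m^2 + 4*m - 2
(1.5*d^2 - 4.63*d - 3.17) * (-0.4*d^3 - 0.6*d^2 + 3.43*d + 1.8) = -0.6*d^5 + 0.952*d^4 + 9.191*d^3 - 11.2789*d^2 - 19.2071*d - 5.706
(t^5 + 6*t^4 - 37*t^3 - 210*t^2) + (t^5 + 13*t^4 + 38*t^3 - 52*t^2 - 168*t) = 2*t^5 + 19*t^4 + t^3 - 262*t^2 - 168*t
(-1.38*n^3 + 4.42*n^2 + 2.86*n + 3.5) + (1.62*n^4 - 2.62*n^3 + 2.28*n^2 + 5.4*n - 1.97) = 1.62*n^4 - 4.0*n^3 + 6.7*n^2 + 8.26*n + 1.53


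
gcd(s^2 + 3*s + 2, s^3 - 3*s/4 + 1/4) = s + 1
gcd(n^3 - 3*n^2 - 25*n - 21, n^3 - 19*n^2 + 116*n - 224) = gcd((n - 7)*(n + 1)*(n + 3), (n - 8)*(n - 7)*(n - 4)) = n - 7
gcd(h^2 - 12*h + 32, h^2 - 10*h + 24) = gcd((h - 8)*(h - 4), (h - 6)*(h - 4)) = h - 4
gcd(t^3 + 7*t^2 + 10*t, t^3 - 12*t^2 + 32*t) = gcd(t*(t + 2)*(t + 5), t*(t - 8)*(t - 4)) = t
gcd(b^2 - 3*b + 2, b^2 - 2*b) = b - 2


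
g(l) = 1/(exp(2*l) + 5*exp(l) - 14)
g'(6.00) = 0.00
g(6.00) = 0.00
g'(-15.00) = 0.00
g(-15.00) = -0.07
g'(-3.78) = -0.00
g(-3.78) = -0.07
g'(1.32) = -0.13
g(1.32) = 0.05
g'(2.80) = -0.01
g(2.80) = 0.00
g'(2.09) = -0.02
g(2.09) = 0.01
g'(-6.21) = -0.00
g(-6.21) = -0.07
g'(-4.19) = -0.00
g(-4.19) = -0.07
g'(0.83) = -2.96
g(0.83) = 0.37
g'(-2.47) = -0.00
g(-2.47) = -0.07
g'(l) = (-2*exp(2*l) - 5*exp(l))/(exp(2*l) + 5*exp(l) - 14)^2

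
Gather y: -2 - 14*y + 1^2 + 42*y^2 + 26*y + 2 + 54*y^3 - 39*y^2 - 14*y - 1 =54*y^3 + 3*y^2 - 2*y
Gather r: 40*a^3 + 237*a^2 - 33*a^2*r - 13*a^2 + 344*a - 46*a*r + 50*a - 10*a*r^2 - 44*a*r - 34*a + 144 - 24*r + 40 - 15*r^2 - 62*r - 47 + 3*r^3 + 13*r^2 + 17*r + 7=40*a^3 + 224*a^2 + 360*a + 3*r^3 + r^2*(-10*a - 2) + r*(-33*a^2 - 90*a - 69) + 144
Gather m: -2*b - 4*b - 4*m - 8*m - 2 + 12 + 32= -6*b - 12*m + 42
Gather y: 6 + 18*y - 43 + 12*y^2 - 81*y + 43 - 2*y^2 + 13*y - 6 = 10*y^2 - 50*y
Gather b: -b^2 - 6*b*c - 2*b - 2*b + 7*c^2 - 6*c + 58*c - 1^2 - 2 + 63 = -b^2 + b*(-6*c - 4) + 7*c^2 + 52*c + 60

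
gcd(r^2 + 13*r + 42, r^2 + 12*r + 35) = r + 7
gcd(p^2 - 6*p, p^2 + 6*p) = p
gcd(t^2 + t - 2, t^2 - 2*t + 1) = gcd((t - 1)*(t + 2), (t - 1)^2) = t - 1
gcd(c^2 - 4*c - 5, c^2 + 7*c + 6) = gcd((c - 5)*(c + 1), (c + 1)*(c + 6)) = c + 1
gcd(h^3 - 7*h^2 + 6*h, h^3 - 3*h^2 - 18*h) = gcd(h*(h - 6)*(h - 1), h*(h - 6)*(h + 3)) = h^2 - 6*h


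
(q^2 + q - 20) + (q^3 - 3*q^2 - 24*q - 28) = q^3 - 2*q^2 - 23*q - 48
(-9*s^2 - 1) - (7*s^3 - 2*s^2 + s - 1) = -7*s^3 - 7*s^2 - s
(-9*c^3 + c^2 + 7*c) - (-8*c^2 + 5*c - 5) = -9*c^3 + 9*c^2 + 2*c + 5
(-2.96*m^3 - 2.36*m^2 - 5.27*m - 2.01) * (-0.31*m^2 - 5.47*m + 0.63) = 0.9176*m^5 + 16.9228*m^4 + 12.6781*m^3 + 27.9632*m^2 + 7.6746*m - 1.2663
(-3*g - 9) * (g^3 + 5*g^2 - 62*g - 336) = -3*g^4 - 24*g^3 + 141*g^2 + 1566*g + 3024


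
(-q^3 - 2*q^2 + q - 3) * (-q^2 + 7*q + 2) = q^5 - 5*q^4 - 17*q^3 + 6*q^2 - 19*q - 6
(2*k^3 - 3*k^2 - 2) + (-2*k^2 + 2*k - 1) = 2*k^3 - 5*k^2 + 2*k - 3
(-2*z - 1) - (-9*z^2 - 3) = 9*z^2 - 2*z + 2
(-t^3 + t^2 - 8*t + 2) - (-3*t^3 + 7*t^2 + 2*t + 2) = 2*t^3 - 6*t^2 - 10*t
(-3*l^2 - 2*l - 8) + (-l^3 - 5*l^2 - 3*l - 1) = -l^3 - 8*l^2 - 5*l - 9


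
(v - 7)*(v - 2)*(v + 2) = v^3 - 7*v^2 - 4*v + 28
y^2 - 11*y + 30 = (y - 6)*(y - 5)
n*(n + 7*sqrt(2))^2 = n^3 + 14*sqrt(2)*n^2 + 98*n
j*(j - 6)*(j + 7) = j^3 + j^2 - 42*j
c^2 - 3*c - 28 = (c - 7)*(c + 4)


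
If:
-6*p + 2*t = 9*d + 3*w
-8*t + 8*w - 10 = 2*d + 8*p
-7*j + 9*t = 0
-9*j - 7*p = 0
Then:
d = 365/71 - 340*w/71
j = 2835/568 - 2457*w/568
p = 3159*w/568 - 3645/568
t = 2205/568 - 1911*w/568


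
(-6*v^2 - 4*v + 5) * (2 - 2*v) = 12*v^3 - 4*v^2 - 18*v + 10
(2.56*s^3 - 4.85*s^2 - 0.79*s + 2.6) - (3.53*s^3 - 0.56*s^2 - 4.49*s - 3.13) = -0.97*s^3 - 4.29*s^2 + 3.7*s + 5.73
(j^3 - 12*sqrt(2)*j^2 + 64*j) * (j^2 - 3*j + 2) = j^5 - 12*sqrt(2)*j^4 - 3*j^4 + 36*sqrt(2)*j^3 + 66*j^3 - 192*j^2 - 24*sqrt(2)*j^2 + 128*j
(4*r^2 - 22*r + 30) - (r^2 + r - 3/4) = 3*r^2 - 23*r + 123/4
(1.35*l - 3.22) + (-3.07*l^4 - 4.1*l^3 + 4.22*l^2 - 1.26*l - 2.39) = -3.07*l^4 - 4.1*l^3 + 4.22*l^2 + 0.0900000000000001*l - 5.61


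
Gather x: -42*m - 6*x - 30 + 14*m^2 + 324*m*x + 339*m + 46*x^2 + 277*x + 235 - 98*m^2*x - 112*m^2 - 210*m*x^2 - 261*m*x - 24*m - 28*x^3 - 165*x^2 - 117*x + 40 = -98*m^2 + 273*m - 28*x^3 + x^2*(-210*m - 119) + x*(-98*m^2 + 63*m + 154) + 245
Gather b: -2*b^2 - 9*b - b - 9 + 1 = -2*b^2 - 10*b - 8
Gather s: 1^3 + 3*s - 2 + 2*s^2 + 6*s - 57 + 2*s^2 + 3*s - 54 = 4*s^2 + 12*s - 112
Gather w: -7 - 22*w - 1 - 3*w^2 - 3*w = -3*w^2 - 25*w - 8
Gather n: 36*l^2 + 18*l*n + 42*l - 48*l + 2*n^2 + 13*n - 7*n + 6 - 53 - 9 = 36*l^2 - 6*l + 2*n^2 + n*(18*l + 6) - 56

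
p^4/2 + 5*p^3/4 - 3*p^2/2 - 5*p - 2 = (p/2 + 1)*(p - 2)*(p + 1/2)*(p + 2)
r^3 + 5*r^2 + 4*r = r*(r + 1)*(r + 4)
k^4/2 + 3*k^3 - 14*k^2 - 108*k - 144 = (k/2 + 1)*(k - 6)*(k + 4)*(k + 6)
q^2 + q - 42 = (q - 6)*(q + 7)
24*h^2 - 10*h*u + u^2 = (-6*h + u)*(-4*h + u)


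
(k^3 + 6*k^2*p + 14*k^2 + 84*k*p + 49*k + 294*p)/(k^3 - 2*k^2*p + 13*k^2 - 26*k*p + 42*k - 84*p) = (-k^2 - 6*k*p - 7*k - 42*p)/(-k^2 + 2*k*p - 6*k + 12*p)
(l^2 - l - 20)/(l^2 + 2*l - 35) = (l + 4)/(l + 7)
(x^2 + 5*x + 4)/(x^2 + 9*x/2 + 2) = 2*(x + 1)/(2*x + 1)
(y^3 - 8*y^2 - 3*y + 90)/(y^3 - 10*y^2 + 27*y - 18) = (y^2 - 2*y - 15)/(y^2 - 4*y + 3)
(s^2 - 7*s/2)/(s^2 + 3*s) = (s - 7/2)/(s + 3)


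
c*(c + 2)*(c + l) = c^3 + c^2*l + 2*c^2 + 2*c*l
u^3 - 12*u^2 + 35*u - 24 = (u - 8)*(u - 3)*(u - 1)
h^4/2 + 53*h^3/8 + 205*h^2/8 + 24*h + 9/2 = (h/2 + 1/2)*(h + 1/4)*(h + 6)^2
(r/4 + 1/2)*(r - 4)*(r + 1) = r^3/4 - r^2/4 - 5*r/2 - 2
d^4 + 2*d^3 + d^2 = d^2*(d + 1)^2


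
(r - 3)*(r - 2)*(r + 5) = r^3 - 19*r + 30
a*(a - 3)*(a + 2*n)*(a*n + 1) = a^4*n + 2*a^3*n^2 - 3*a^3*n + a^3 - 6*a^2*n^2 + 2*a^2*n - 3*a^2 - 6*a*n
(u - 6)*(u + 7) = u^2 + u - 42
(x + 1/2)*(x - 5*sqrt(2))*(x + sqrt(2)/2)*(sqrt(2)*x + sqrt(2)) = sqrt(2)*x^4 - 9*x^3 + 3*sqrt(2)*x^3/2 - 27*x^2/2 - 9*sqrt(2)*x^2/2 - 15*sqrt(2)*x/2 - 9*x/2 - 5*sqrt(2)/2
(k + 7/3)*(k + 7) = k^2 + 28*k/3 + 49/3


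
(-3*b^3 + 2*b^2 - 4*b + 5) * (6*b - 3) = -18*b^4 + 21*b^3 - 30*b^2 + 42*b - 15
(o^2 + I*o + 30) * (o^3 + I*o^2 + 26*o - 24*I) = o^5 + 2*I*o^4 + 55*o^3 + 32*I*o^2 + 804*o - 720*I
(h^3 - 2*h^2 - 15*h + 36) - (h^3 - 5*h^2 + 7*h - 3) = 3*h^2 - 22*h + 39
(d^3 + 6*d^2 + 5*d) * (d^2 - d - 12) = d^5 + 5*d^4 - 13*d^3 - 77*d^2 - 60*d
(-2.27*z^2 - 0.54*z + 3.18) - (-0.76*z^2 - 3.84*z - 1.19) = -1.51*z^2 + 3.3*z + 4.37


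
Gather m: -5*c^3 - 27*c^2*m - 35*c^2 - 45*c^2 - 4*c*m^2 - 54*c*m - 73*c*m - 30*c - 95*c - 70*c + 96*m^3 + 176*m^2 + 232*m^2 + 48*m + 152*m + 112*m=-5*c^3 - 80*c^2 - 195*c + 96*m^3 + m^2*(408 - 4*c) + m*(-27*c^2 - 127*c + 312)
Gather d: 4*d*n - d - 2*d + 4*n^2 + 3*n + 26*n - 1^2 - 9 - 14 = d*(4*n - 3) + 4*n^2 + 29*n - 24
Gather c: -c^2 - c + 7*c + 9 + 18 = -c^2 + 6*c + 27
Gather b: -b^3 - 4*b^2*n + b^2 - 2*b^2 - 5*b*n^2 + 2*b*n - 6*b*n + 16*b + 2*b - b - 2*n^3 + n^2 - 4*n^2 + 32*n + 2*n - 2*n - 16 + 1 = -b^3 + b^2*(-4*n - 1) + b*(-5*n^2 - 4*n + 17) - 2*n^3 - 3*n^2 + 32*n - 15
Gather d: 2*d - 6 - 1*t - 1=2*d - t - 7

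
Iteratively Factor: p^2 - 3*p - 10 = (p - 5)*(p + 2)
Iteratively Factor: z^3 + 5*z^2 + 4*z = (z + 1)*(z^2 + 4*z) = z*(z + 1)*(z + 4)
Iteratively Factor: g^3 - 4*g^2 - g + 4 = (g + 1)*(g^2 - 5*g + 4) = (g - 1)*(g + 1)*(g - 4)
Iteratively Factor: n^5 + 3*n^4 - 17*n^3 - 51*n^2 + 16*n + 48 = (n + 3)*(n^4 - 17*n^2 + 16) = (n + 1)*(n + 3)*(n^3 - n^2 - 16*n + 16) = (n - 1)*(n + 1)*(n + 3)*(n^2 - 16) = (n - 4)*(n - 1)*(n + 1)*(n + 3)*(n + 4)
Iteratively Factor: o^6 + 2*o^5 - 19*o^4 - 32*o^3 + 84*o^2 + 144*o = (o - 3)*(o^5 + 5*o^4 - 4*o^3 - 44*o^2 - 48*o) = o*(o - 3)*(o^4 + 5*o^3 - 4*o^2 - 44*o - 48) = o*(o - 3)*(o + 2)*(o^3 + 3*o^2 - 10*o - 24) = o*(o - 3)*(o + 2)*(o + 4)*(o^2 - o - 6) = o*(o - 3)*(o + 2)^2*(o + 4)*(o - 3)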